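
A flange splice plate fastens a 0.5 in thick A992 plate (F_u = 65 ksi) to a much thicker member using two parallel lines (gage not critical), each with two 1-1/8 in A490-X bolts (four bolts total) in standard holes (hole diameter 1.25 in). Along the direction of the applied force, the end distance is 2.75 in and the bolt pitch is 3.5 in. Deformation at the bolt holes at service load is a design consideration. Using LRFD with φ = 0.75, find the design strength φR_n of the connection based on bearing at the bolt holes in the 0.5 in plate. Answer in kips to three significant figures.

256 kips

Per bolt r_n = 1.2 l_c t F_u ≤ 2.4 d t F_u; upper limit = 2.4 × 1.125 × 0.5 × 65 = 87.75 kips.
Edge bolt: l_c = 2.75 − 1.25/2 = 2.125 in → 1.2 × 2.125 × 0.5 × 65 = 82.88 → r_n = 82.88 kips.
Interior bolts: l_c = 3.5 − 1.25 = 2.25 in → 1.2 × 2.25 × 0.5 × 65 = 87.75 → r_n = 87.75 kips.
R_n = 2 × 82.88 + 2 × 87.75 = 341.2 kips.
Design strength φR_n = 0.75 × 341.2 = 256 kips.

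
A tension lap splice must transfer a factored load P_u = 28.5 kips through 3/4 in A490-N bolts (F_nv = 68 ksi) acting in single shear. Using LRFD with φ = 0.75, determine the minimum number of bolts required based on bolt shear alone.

A_b = π·0.75²/4 = 0.4418 in².
Per-bolt design strength φR_n = 0.75 × 68 × 0.4418 × 1 = 22.53 kips.
n ≥ 28.5 / 22.53 = 1.265 → use 2 bolts.

2 bolts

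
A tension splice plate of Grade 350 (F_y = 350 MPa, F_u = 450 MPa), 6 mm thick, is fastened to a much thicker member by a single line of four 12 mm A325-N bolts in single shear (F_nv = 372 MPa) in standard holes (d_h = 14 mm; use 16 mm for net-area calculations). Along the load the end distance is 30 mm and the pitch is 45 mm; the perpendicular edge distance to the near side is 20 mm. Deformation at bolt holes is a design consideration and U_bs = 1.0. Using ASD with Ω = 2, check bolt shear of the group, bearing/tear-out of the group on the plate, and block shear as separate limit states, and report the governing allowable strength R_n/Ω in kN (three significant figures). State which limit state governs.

84.1 kN (bolt shear governs)

Bolt shear: A_b = π·12²/4 = 113.1 mm²; R_n = 372 × 113.1 × 4 × 1 / 1000 = 168.3 kN → 168.3 / 2 = 84.1 kN.
Bearing: edge l_c = 23, r_n = 74.52 kN; interior l_c = 31, r_n = 77.76 kN; R_n = 74.52 + 3·77.76 = 307.8 kN → 154 kN.
Block shear: A_gv = 990, A_nv = 654, A_nt = 72 mm²; R_n = min(0.6F_uA_nv, 0.6F_yA_gv) + U_bs·F_u·A_nt = 209 kN → 104 kN.
Bolt shear governs: 84.1 kN.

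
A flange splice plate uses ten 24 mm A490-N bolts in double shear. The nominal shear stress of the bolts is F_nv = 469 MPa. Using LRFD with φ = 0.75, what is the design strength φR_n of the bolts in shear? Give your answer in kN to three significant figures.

A_b = π × 24² / 4 = 452.4 mm².
R_n = F_nv · A_b · n · n_s = 469 × 452.4 × 10 × 2 / 1000 = 4243 kN.
Design strength φR_n = 0.75 × 4243 = 3180 kN.

3180 kN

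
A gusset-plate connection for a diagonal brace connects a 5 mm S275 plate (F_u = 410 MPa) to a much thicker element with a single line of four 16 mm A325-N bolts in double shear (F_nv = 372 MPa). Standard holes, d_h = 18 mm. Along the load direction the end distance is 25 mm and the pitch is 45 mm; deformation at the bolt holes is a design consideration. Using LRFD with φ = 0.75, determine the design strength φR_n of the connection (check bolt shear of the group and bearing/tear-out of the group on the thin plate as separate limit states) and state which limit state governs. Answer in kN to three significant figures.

179 kN (bearing governs)

Bolt shear: A_b = π·16²/4 = 201.1 mm²; R_n = 372 × 201.1 × 4 × 2 / 1000 = 598.4 kN → 0.75 × 598.4 = 449 kN.
Bearing (1.2 l_c t F_u ≤ 2.4 d t F_u): upper limit = 2.4·16·5·410 / 1000 = 78.72 kN.
  Edge l_c = 25 − 18/2 = 16 → r_n = 39.36 kN; interior l_c = 45 − 18 = 27 → r_n = 66.42 kN.
  R_n,bearing = 1·39.36 + 3·66.42 = 238.6 kN → 0.75 × 238.6 = 179 kN.
Bearing governs: 179 kN.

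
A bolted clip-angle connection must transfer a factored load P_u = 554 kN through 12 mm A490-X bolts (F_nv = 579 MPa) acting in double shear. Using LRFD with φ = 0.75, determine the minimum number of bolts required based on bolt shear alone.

6 bolts

A_b = π·12²/4 = 113.1 mm².
Per-bolt design strength φR_n = 0.75 × 579 × 113.1 × 2 / 1000 = 98.23 kN.
n ≥ 554 / 98.23 = 5.64 → use 6 bolts.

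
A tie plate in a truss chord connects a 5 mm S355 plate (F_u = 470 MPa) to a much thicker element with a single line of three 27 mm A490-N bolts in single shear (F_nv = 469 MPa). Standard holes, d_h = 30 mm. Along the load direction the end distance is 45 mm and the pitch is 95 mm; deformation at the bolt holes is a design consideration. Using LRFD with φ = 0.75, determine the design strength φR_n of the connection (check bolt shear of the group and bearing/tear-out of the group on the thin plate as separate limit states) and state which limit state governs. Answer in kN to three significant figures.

Bolt shear: A_b = π·27²/4 = 572.6 mm²; R_n = 469 × 572.6 × 3 × 1 / 1000 = 805.6 kN → 0.75 × 805.6 = 604 kN.
Bearing (1.2 l_c t F_u ≤ 2.4 d t F_u): upper limit = 2.4·27·5·470 / 1000 = 152.3 kN.
  Edge l_c = 45 − 30/2 = 30 → r_n = 84.6 kN; interior l_c = 95 − 30 = 65 → r_n = 152.3 kN.
  R_n,bearing = 1·84.6 + 2·152.3 = 389.2 kN → 0.75 × 389.2 = 292 kN.
Bearing governs: 292 kN.

292 kN (bearing governs)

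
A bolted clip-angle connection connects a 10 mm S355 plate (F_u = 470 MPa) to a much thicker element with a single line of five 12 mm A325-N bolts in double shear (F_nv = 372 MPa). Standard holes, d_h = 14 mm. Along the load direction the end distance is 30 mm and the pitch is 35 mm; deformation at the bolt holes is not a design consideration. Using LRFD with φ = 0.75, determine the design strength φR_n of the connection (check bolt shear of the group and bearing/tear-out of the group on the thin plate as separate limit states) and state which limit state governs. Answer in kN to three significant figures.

316 kN (bolt shear governs)

Bolt shear: A_b = π·12²/4 = 113.1 mm²; R_n = 372 × 113.1 × 5 × 2 / 1000 = 420.7 kN → 0.75 × 420.7 = 316 kN.
Bearing (1.5 l_c t F_u ≤ 3.0 d t F_u): upper limit = 3.0·12·10·470 / 1000 = 169.2 kN.
  Edge l_c = 30 − 14/2 = 23 → r_n = 162.2 kN; interior l_c = 35 − 14 = 21 → r_n = 148.1 kN.
  R_n,bearing = 1·162.2 + 4·148.1 = 754.4 kN → 0.75 × 754.4 = 566 kN.
Bolt shear governs: 316 kN.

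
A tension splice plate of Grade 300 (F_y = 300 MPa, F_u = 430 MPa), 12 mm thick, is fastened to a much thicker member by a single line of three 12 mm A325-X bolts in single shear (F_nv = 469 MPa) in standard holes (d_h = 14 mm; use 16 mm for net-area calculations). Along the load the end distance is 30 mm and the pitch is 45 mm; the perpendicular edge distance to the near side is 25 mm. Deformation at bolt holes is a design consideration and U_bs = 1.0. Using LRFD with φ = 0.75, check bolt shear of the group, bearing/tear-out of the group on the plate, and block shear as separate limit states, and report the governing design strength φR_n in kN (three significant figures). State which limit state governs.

119 kN (bolt shear governs)

Bolt shear: A_b = π·12²/4 = 113.1 mm²; R_n = 469 × 113.1 × 3 × 1 / 1000 = 159.1 kN → 0.75 × 159.1 = 119 kN.
Bearing: edge l_c = 23, r_n = 142.4 kN; interior l_c = 31, r_n = 148.6 kN; R_n = 142.4 + 2·148.6 = 439.6 kN → 330 kN.
Block shear: A_gv = 1440, A_nv = 960, A_nt = 204 mm²; R_n = min(0.6F_uA_nv, 0.6F_yA_gv) + U_bs·F_u·A_nt = 335.4 kN → 252 kN.
Bolt shear governs: 119 kN.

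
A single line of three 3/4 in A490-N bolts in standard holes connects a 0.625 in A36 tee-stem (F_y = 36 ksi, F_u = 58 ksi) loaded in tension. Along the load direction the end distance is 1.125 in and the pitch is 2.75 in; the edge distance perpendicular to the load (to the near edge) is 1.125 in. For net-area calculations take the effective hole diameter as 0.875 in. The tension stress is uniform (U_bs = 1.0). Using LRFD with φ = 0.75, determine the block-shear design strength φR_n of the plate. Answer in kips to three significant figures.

85.8 kips

Shear plane L_v = 1.125 + 2·2.75 = 6.625 in; A_gv = 6.625 × 0.625 = 4.141 in².
A_nv = (6.625 − 2.5·0.875) × 0.625 = 2.773 in².
A_nt = (1.125 − 0.5·0.875) × 0.625 = 0.4297 in².
0.6 F_u A_nv = 96.52 kips; 0.6 F_y A_gv = 89.44 kips → shear yielding governs the shear term.
R_n = 89.44 + 1.0 × 58 × 0.4297 = 114.4 kips.
Design strength φR_n = 0.75 × 114.4 = 85.8 kips.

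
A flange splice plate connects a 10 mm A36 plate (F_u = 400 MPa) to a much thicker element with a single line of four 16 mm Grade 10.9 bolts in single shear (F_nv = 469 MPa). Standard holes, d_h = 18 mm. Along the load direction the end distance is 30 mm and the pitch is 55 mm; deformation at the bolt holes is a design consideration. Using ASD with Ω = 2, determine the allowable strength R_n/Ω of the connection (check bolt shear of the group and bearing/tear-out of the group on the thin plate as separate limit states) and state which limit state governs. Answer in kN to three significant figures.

189 kN (bolt shear governs)

Bolt shear: A_b = π·16²/4 = 201.1 mm²; R_n = 469 × 201.1 × 4 × 1 / 1000 = 377.2 kN → 377.2 / 2 = 189 kN.
Bearing (1.2 l_c t F_u ≤ 2.4 d t F_u): upper limit = 2.4·16·10·400 / 1000 = 153.6 kN.
  Edge l_c = 30 − 18/2 = 21 → r_n = 100.8 kN; interior l_c = 55 − 18 = 37 → r_n = 153.6 kN.
  R_n,bearing = 1·100.8 + 3·153.6 = 561.6 kN → 561.6 / 2 = 281 kN.
Bolt shear governs: 189 kN.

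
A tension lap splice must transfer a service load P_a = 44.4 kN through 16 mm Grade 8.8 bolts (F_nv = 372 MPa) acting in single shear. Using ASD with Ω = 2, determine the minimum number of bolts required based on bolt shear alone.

2 bolts

A_b = π·16²/4 = 201.1 mm².
Per-bolt allowable strength R_n/Ω = 372 × 201.1 × 1 / 1000 / 2 = 37.4 kN.
n ≥ 44.4 / 37.4 = 1.187 → use 2 bolts.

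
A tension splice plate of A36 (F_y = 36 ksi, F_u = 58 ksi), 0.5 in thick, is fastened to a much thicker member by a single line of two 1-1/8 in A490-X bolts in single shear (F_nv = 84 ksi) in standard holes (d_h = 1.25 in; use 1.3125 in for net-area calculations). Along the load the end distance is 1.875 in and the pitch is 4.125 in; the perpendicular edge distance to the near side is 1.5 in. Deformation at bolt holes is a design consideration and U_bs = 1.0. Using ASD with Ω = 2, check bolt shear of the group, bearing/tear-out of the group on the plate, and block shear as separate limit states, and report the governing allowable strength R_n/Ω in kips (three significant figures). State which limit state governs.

Bolt shear: A_b = π·1.125²/4 = 0.994 in²; R_n = 84 × 0.994 × 2 × 1 = 167 kips → 167 / 2 = 83.5 kips.
Bearing: edge l_c = 1.25, r_n = 43.5 kips; interior l_c = 2.875, r_n = 78.3 kips; R_n = 43.5 + 1·78.3 = 121.8 kips → 60.9 kips.
Block shear: A_gv = 3, A_nv = 2.016, A_nt = 0.4219 in²; R_n = min(0.6F_uA_nv, 0.6F_yA_gv) + U_bs·F_u·A_nt = 89.27 kips → 44.6 kips.
Block shear governs: 44.6 kips.

44.6 kips (block shear governs)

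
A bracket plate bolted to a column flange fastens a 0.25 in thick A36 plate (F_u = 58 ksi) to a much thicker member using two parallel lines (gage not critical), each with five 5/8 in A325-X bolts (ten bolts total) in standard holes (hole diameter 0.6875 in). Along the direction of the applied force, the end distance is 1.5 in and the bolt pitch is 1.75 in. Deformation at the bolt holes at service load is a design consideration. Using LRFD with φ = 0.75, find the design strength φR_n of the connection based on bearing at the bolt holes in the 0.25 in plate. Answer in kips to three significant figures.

141 kips

Per bolt r_n = 1.2 l_c t F_u ≤ 2.4 d t F_u; upper limit = 2.4 × 0.625 × 0.25 × 58 = 21.75 kips.
Edge bolt: l_c = 1.5 − 0.6875/2 = 1.156 in → 1.2 × 1.156 × 0.25 × 58 = 20.12 → r_n = 20.12 kips.
Interior bolts: l_c = 1.75 − 0.6875 = 1.062 in → 1.2 × 1.062 × 0.25 × 58 = 18.49 → r_n = 18.49 kips.
R_n = 2 × 20.12 + 8 × 18.49 = 188.1 kips.
Design strength φR_n = 0.75 × 188.1 = 141 kips.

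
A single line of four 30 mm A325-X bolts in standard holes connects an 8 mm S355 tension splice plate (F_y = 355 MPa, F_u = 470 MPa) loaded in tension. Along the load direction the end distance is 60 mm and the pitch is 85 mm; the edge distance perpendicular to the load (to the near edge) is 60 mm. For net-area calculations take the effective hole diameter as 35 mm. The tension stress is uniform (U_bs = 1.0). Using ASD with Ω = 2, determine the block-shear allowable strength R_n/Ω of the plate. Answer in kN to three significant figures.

297 kN

Shear plane L_v = 60 + 3·85 = 315 mm; A_gv = 315 × 8 = 2520 mm².
A_nv = (315 − 3.5·35) × 8 = 1540 mm².
A_nt = (60 − 0.5·35) × 8 = 340 mm².
0.6 F_u A_nv = 434.3 kN; 0.6 F_y A_gv = 536.8 kN → shear rupture governs the shear term.
R_n = 434.3 + 1.0 × 470 × 340 / 1000 = 594.1 kN.
Allowable strength R_n/Ω = 594.1 / 2 = 297 kN.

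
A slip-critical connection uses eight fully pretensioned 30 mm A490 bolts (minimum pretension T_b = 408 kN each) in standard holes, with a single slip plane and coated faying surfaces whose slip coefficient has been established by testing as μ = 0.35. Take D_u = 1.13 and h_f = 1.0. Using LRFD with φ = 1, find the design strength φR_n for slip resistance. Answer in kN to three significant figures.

1290 kN

R_n = μ · D_u · h_f · T_b · n_s · n_b = 0.35 × 1.13 × 1.0 × 408 × 1 × 8 = 1291 kN.
Design strength φR_n = 1 × 1291 = 1290 kN.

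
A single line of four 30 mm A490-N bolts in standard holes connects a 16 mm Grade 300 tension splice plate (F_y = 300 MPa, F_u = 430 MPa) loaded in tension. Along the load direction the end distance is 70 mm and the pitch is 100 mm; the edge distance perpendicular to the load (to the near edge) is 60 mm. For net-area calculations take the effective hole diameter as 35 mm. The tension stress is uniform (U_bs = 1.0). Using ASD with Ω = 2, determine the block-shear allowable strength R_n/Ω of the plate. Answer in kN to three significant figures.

657 kN

Shear plane L_v = 70 + 3·100 = 370 mm; A_gv = 370 × 16 = 5920 mm².
A_nv = (370 − 3.5·35) × 16 = 3960 mm².
A_nt = (60 − 0.5·35) × 16 = 680 mm².
0.6 F_u A_nv = 1022 kN; 0.6 F_y A_gv = 1066 kN → shear rupture governs the shear term.
R_n = 1022 + 1.0 × 430 × 680 / 1000 = 1314 kN.
Allowable strength R_n/Ω = 1314 / 2 = 657 kN.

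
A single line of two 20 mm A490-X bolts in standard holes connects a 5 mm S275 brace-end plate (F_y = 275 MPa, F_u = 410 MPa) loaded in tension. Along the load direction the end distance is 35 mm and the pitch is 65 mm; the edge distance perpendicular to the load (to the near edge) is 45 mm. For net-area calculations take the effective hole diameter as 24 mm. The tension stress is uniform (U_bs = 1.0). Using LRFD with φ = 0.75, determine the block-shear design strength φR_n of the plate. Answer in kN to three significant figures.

110 kN

Shear plane L_v = 35 + 1·65 = 100 mm; A_gv = 100 × 5 = 500 mm².
A_nv = (100 − 1.5·24) × 5 = 320 mm².
A_nt = (45 − 0.5·24) × 5 = 165 mm².
0.6 F_u A_nv = 78.72 kN; 0.6 F_y A_gv = 82.5 kN → shear rupture governs the shear term.
R_n = 78.72 + 1.0 × 410 × 165 / 1000 = 146.4 kN.
Design strength φR_n = 0.75 × 146.4 = 110 kN.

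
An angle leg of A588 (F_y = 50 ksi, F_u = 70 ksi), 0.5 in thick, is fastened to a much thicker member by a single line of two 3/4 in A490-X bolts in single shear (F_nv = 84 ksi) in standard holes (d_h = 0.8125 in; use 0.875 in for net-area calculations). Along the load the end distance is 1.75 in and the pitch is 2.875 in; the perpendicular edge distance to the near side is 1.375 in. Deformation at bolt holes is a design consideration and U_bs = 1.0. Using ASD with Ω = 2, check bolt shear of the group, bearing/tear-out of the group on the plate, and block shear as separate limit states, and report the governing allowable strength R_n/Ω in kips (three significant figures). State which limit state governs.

Bolt shear: A_b = π·0.75²/4 = 0.4418 in²; R_n = 84 × 0.4418 × 2 × 1 = 74.22 kips → 74.22 / 2 = 37.1 kips.
Bearing: edge l_c = 1.344, r_n = 56.44 kips; interior l_c = 2.062, r_n = 63 kips; R_n = 56.44 + 1·63 = 119.4 kips → 59.7 kips.
Block shear: A_gv = 2.312, A_nv = 1.656, A_nt = 0.4688 in²; R_n = min(0.6F_uA_nv, 0.6F_yA_gv) + U_bs·F_u·A_nt = 102.2 kips → 51.1 kips.
Bolt shear governs: 37.1 kips.

37.1 kips (bolt shear governs)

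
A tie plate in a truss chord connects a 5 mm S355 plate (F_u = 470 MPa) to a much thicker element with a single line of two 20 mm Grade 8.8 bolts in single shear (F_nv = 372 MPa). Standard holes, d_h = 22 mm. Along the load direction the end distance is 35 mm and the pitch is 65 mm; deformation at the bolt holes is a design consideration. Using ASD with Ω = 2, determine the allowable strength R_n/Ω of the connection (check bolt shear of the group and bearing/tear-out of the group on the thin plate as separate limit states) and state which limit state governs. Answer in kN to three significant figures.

Bolt shear: A_b = π·20²/4 = 314.2 mm²; R_n = 372 × 314.2 × 2 × 1 / 1000 = 233.7 kN → 233.7 / 2 = 117 kN.
Bearing (1.2 l_c t F_u ≤ 2.4 d t F_u): upper limit = 2.4·20·5·470 / 1000 = 112.8 kN.
  Edge l_c = 35 − 22/2 = 24 → r_n = 67.68 kN; interior l_c = 65 − 22 = 43 → r_n = 112.8 kN.
  R_n,bearing = 1·67.68 + 1·112.8 = 180.5 kN → 180.5 / 2 = 90.2 kN.
Bearing governs: 90.2 kN.

90.2 kN (bearing governs)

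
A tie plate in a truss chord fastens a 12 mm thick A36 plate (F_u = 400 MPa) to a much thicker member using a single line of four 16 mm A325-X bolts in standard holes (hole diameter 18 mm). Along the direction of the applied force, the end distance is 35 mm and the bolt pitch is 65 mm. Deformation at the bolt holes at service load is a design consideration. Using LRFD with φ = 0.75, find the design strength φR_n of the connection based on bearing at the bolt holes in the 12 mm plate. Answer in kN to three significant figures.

527 kN

Per bolt r_n = 1.2 l_c t F_u ≤ 2.4 d t F_u; upper limit = 2.4 × 16 × 12 × 400 / 1000 = 184.3 kN.
Edge bolt: l_c = 35 − 18/2 = 26 mm → 1.2 × 26 × 12 × 400 / 1000 = 149.8 → r_n = 149.8 kN.
Interior bolts: l_c = 65 − 18 = 47 mm → 1.2 × 47 × 12 × 400 / 1000 = 270.7 → r_n = 184.3 kN.
R_n = 1 × 149.8 + 3 × 184.3 = 702.7 kN.
Design strength φR_n = 0.75 × 702.7 = 527 kN.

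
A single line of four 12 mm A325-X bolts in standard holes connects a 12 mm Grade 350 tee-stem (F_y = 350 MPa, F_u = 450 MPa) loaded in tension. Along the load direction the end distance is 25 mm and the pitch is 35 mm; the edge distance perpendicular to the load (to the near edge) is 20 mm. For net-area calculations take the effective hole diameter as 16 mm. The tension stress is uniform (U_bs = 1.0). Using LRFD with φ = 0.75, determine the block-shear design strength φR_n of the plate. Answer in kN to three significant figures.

228 kN

Shear plane L_v = 25 + 3·35 = 130 mm; A_gv = 130 × 12 = 1560 mm².
A_nv = (130 − 3.5·16) × 12 = 888 mm².
A_nt = (20 − 0.5·16) × 12 = 144 mm².
0.6 F_u A_nv = 239.8 kN; 0.6 F_y A_gv = 327.6 kN → shear rupture governs the shear term.
R_n = 239.8 + 1.0 × 450 × 144 / 1000 = 304.6 kN.
Design strength φR_n = 0.75 × 304.6 = 228 kN.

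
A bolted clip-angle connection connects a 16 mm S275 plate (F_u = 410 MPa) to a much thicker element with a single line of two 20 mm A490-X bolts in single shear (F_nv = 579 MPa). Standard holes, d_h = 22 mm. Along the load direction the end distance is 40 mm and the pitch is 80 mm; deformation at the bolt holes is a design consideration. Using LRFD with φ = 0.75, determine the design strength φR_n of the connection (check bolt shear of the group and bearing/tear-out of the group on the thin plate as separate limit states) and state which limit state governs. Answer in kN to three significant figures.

273 kN (bolt shear governs)

Bolt shear: A_b = π·20²/4 = 314.2 mm²; R_n = 579 × 314.2 × 2 × 1 / 1000 = 363.8 kN → 0.75 × 363.8 = 273 kN.
Bearing (1.2 l_c t F_u ≤ 2.4 d t F_u): upper limit = 2.4·20·16·410 / 1000 = 314.9 kN.
  Edge l_c = 40 − 22/2 = 29 → r_n = 228.3 kN; interior l_c = 80 − 22 = 58 → r_n = 314.9 kN.
  R_n,bearing = 1·228.3 + 1·314.9 = 543.2 kN → 0.75 × 543.2 = 407 kN.
Bolt shear governs: 273 kN.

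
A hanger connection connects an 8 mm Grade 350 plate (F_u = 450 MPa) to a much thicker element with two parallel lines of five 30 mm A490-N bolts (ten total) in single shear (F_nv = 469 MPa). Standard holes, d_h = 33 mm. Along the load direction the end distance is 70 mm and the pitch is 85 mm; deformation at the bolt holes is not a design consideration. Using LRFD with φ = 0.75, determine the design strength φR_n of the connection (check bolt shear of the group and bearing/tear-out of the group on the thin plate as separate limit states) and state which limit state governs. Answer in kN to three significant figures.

Bolt shear: A_b = π·30²/4 = 706.9 mm²; R_n = 469 × 706.9 × 10 × 1 / 1000 = 3315 kN → 0.75 × 3315 = 2490 kN.
Bearing (1.5 l_c t F_u ≤ 3.0 d t F_u): upper limit = 3.0·30·8·450 / 1000 = 324 kN.
  Edge l_c = 70 − 33/2 = 53.5 → r_n = 288.9 kN; interior l_c = 85 − 33 = 52 → r_n = 280.8 kN.
  R_n,bearing = 2·288.9 + 8·280.8 = 2824 kN → 0.75 × 2824 = 2120 kN.
Bearing governs: 2120 kN.

2120 kN (bearing governs)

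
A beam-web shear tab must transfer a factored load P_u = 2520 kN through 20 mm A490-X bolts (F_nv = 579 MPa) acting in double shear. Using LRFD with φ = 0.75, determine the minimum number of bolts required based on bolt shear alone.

10 bolts

A_b = π·20²/4 = 314.2 mm².
Per-bolt design strength φR_n = 0.75 × 579 × 314.2 × 2 / 1000 = 272.8 kN.
n ≥ 2520 / 272.8 = 9.236 → use 10 bolts.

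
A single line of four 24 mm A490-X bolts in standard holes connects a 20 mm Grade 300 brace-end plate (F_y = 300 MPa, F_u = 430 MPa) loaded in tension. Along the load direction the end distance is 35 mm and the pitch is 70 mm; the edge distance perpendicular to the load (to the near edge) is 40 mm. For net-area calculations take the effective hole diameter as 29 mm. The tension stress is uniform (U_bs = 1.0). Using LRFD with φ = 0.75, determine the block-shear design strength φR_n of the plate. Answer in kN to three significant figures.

Shear plane L_v = 35 + 3·70 = 245 mm; A_gv = 245 × 20 = 4900 mm².
A_nv = (245 − 3.5·29) × 20 = 2870 mm².
A_nt = (40 − 0.5·29) × 20 = 510 mm².
0.6 F_u A_nv = 740.5 kN; 0.6 F_y A_gv = 882 kN → shear rupture governs the shear term.
R_n = 740.5 + 1.0 × 430 × 510 / 1000 = 959.8 kN.
Design strength φR_n = 0.75 × 959.8 = 720 kN.

720 kN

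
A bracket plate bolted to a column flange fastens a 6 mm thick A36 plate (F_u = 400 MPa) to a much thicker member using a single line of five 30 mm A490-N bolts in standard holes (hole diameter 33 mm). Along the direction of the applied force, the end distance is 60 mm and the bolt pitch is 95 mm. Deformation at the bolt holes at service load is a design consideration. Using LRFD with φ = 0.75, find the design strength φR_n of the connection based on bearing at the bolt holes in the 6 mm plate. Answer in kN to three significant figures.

612 kN

Per bolt r_n = 1.2 l_c t F_u ≤ 2.4 d t F_u; upper limit = 2.4 × 30 × 6 × 400 / 1000 = 172.8 kN.
Edge bolt: l_c = 60 − 33/2 = 43.5 mm → 1.2 × 43.5 × 6 × 400 / 1000 = 125.3 → r_n = 125.3 kN.
Interior bolts: l_c = 95 − 33 = 62 mm → 1.2 × 62 × 6 × 400 / 1000 = 178.6 → r_n = 172.8 kN.
R_n = 1 × 125.3 + 4 × 172.8 = 816.5 kN.
Design strength φR_n = 0.75 × 816.5 = 612 kN.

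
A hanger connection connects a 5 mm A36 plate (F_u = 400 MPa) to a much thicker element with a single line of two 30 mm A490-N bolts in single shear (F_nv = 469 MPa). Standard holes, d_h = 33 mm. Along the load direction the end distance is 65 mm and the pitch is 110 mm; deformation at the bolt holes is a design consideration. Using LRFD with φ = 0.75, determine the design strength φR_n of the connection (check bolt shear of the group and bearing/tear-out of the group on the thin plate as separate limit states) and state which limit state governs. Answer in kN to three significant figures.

Bolt shear: A_b = π·30²/4 = 706.9 mm²; R_n = 469 × 706.9 × 2 × 1 / 1000 = 663 kN → 0.75 × 663 = 497 kN.
Bearing (1.2 l_c t F_u ≤ 2.4 d t F_u): upper limit = 2.4·30·5·400 / 1000 = 144 kN.
  Edge l_c = 65 − 33/2 = 48.5 → r_n = 116.4 kN; interior l_c = 110 − 33 = 77 → r_n = 144 kN.
  R_n,bearing = 1·116.4 + 1·144 = 260.4 kN → 0.75 × 260.4 = 195 kN.
Bearing governs: 195 kN.

195 kN (bearing governs)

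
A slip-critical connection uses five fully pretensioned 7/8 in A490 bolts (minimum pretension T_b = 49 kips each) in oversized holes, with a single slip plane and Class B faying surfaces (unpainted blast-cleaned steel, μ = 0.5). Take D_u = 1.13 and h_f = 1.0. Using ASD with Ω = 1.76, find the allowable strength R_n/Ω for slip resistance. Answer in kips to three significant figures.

R_n = μ · D_u · h_f · T_b · n_s · n_b = 0.5 × 1.13 × 1.0 × 49 × 1 × 5 = 138.4 kips.
Allowable strength R_n/Ω = 138.4 / 1.76 = 78.7 kips.

78.7 kips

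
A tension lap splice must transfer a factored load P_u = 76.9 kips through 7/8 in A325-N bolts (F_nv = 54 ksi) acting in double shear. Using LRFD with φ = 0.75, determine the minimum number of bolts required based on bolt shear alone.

2 bolts

A_b = π·0.875²/4 = 0.6013 in².
Per-bolt design strength φR_n = 0.75 × 54 × 0.6013 × 2 = 48.71 kips.
n ≥ 76.9 / 48.71 = 1.579 → use 2 bolts.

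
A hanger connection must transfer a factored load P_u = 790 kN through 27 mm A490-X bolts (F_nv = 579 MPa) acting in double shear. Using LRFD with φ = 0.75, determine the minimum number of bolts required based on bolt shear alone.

A_b = π·27²/4 = 572.6 mm².
Per-bolt design strength φR_n = 0.75 × 579 × 572.6 × 2 / 1000 = 497.3 kN.
n ≥ 790 / 497.3 = 1.589 → use 2 bolts.

2 bolts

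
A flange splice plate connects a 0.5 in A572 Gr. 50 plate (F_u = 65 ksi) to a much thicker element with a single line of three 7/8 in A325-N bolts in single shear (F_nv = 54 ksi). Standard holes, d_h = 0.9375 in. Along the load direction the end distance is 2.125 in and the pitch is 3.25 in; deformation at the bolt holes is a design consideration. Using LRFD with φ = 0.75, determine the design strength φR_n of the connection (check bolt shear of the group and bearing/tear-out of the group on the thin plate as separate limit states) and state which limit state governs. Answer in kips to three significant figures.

73.1 kips (bolt shear governs)

Bolt shear: A_b = π·0.875²/4 = 0.6013 in²; R_n = 54 × 0.6013 × 3 × 1 = 97.41 kips → 0.75 × 97.41 = 73.1 kips.
Bearing (1.2 l_c t F_u ≤ 2.4 d t F_u): upper limit = 2.4·0.875·0.5·65 = 68.25 kips.
  Edge l_c = 2.125 − 0.9375/2 = 1.656 → r_n = 64.59 kips; interior l_c = 3.25 − 0.9375 = 2.312 → r_n = 68.25 kips.
  R_n,bearing = 1·64.59 + 2·68.25 = 201.1 kips → 0.75 × 201.1 = 151 kips.
Bolt shear governs: 73.1 kips.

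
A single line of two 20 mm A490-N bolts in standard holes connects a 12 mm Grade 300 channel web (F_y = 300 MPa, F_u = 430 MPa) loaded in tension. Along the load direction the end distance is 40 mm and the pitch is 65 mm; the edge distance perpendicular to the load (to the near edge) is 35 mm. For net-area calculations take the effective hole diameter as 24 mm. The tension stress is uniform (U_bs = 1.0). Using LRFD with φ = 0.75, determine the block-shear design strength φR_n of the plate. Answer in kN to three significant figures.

Shear plane L_v = 40 + 1·65 = 105 mm; A_gv = 105 × 12 = 1260 mm².
A_nv = (105 − 1.5·24) × 12 = 828 mm².
A_nt = (35 − 0.5·24) × 12 = 276 mm².
0.6 F_u A_nv = 213.6 kN; 0.6 F_y A_gv = 226.8 kN → shear rupture governs the shear term.
R_n = 213.6 + 1.0 × 430 × 276 / 1000 = 332.3 kN.
Design strength φR_n = 0.75 × 332.3 = 249 kN.

249 kN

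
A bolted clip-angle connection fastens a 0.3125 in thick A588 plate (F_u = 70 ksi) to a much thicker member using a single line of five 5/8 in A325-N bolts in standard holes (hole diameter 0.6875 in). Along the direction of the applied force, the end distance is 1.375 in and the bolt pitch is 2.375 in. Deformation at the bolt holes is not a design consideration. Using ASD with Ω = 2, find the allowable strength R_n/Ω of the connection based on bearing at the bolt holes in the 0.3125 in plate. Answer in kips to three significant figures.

Per bolt r_n = 1.5 l_c t F_u ≤ 3.0 d t F_u; upper limit = 3.0 × 0.625 × 0.3125 × 70 = 41.02 kips.
Edge bolt: l_c = 1.375 − 0.6875/2 = 1.031 in → 1.5 × 1.031 × 0.3125 × 70 = 33.84 → r_n = 33.84 kips.
Interior bolts: l_c = 2.375 − 0.6875 = 1.688 in → 1.5 × 1.688 × 0.3125 × 70 = 55.37 → r_n = 41.02 kips.
R_n = 1 × 33.84 + 4 × 41.02 = 197.9 kips.
Allowable strength R_n/Ω = 197.9 / 2 = 99 kips.

99 kips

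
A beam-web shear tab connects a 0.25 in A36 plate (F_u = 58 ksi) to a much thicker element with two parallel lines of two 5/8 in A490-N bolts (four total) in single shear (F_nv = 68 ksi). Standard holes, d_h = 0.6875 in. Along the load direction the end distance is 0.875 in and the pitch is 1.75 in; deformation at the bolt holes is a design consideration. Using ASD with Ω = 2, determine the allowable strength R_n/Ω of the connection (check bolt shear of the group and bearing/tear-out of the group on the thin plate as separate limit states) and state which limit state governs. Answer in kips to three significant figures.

27.7 kips (bearing governs)

Bolt shear: A_b = π·0.625²/4 = 0.3068 in²; R_n = 68 × 0.3068 × 4 × 1 = 83.45 kips → 83.45 / 2 = 41.7 kips.
Bearing (1.2 l_c t F_u ≤ 2.4 d t F_u): upper limit = 2.4·0.625·0.25·58 = 21.75 kips.
  Edge l_c = 0.875 − 0.6875/2 = 0.5312 → r_n = 9.244 kips; interior l_c = 1.75 − 0.6875 = 1.062 → r_n = 18.49 kips.
  R_n,bearing = 2·9.244 + 2·18.49 = 55.46 kips → 55.46 / 2 = 27.7 kips.
Bearing governs: 27.7 kips.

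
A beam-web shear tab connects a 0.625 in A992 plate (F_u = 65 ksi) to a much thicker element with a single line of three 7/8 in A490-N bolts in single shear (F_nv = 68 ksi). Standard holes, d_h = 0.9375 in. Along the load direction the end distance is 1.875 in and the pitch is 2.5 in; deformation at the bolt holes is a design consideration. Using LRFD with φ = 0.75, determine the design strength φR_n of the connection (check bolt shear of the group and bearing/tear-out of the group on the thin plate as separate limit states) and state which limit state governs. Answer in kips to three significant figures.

92 kips (bolt shear governs)

Bolt shear: A_b = π·0.875²/4 = 0.6013 in²; R_n = 68 × 0.6013 × 3 × 1 = 122.7 kips → 0.75 × 122.7 = 92 kips.
Bearing (1.2 l_c t F_u ≤ 2.4 d t F_u): upper limit = 2.4·0.875·0.625·65 = 85.31 kips.
  Edge l_c = 1.875 − 0.9375/2 = 1.406 → r_n = 68.55 kips; interior l_c = 2.5 − 0.9375 = 1.562 → r_n = 76.17 kips.
  R_n,bearing = 1·68.55 + 2·76.17 = 220.9 kips → 0.75 × 220.9 = 166 kips.
Bolt shear governs: 92 kips.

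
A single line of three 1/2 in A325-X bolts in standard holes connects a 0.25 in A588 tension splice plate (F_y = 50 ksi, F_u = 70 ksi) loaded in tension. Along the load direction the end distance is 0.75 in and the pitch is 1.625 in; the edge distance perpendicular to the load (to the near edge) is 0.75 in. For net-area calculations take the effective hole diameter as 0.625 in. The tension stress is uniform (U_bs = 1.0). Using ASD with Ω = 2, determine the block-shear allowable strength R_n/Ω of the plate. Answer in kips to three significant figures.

16.6 kips

Shear plane L_v = 0.75 + 2·1.625 = 4 in; A_gv = 4 × 0.25 = 1 in².
A_nv = (4 − 2.5·0.625) × 0.25 = 0.6094 in².
A_nt = (0.75 − 0.5·0.625) × 0.25 = 0.1094 in².
0.6 F_u A_nv = 25.59 kips; 0.6 F_y A_gv = 30 kips → shear rupture governs the shear term.
R_n = 25.59 + 1.0 × 70 × 0.1094 = 33.25 kips.
Allowable strength R_n/Ω = 33.25 / 2 = 16.6 kips.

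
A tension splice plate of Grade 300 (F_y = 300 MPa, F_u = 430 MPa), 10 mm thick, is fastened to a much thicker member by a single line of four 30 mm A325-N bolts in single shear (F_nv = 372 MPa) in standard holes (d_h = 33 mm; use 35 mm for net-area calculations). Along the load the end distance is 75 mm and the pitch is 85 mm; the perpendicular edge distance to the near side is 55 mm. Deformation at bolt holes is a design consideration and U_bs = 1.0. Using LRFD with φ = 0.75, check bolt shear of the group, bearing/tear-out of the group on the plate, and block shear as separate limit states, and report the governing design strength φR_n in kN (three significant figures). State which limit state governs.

Bolt shear: A_b = π·30²/4 = 706.9 mm²; R_n = 372 × 706.9 × 4 × 1 / 1000 = 1052 kN → 0.75 × 1052 = 789 kN.
Bearing: edge l_c = 58.5, r_n = 301.9 kN; interior l_c = 52, r_n = 268.3 kN; R_n = 301.9 + 3·268.3 = 1107 kN → 830 kN.
Block shear: A_gv = 3300, A_nv = 2075, A_nt = 375 mm²; R_n = min(0.6F_uA_nv, 0.6F_yA_gv) + U_bs·F_u·A_nt = 696.6 kN → 522 kN.
Block shear governs: 522 kN.

522 kN (block shear governs)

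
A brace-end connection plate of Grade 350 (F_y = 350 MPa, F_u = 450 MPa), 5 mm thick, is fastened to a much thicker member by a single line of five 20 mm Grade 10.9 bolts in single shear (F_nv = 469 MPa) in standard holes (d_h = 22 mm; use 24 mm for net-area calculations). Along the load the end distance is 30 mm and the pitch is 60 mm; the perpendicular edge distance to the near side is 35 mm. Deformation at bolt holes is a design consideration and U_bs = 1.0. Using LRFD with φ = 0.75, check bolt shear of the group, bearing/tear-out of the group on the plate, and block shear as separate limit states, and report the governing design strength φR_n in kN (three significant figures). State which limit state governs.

203 kN (block shear governs)

Bolt shear: A_b = π·20²/4 = 314.2 mm²; R_n = 469 × 314.2 × 5 × 1 / 1000 = 736.7 kN → 0.75 × 736.7 = 553 kN.
Bearing: edge l_c = 19, r_n = 51.3 kN; interior l_c = 38, r_n = 102.6 kN; R_n = 51.3 + 4·102.6 = 461.7 kN → 346 kN.
Block shear: A_gv = 1350, A_nv = 810, A_nt = 115 mm²; R_n = min(0.6F_uA_nv, 0.6F_yA_gv) + U_bs·F_u·A_nt = 270.4 kN → 203 kN.
Block shear governs: 203 kN.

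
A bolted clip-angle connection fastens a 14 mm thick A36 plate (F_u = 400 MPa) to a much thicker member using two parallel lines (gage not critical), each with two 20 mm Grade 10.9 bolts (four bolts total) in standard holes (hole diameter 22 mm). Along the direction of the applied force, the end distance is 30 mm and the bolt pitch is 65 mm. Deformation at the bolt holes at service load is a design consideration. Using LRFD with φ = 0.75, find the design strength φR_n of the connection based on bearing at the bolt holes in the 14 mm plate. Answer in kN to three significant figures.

595 kN

Per bolt r_n = 1.2 l_c t F_u ≤ 2.4 d t F_u; upper limit = 2.4 × 20 × 14 × 400 / 1000 = 268.8 kN.
Edge bolt: l_c = 30 − 22/2 = 19 mm → 1.2 × 19 × 14 × 400 / 1000 = 127.7 → r_n = 127.7 kN.
Interior bolts: l_c = 65 − 22 = 43 mm → 1.2 × 43 × 14 × 400 / 1000 = 289 → r_n = 268.8 kN.
R_n = 2 × 127.7 + 2 × 268.8 = 793 kN.
Design strength φR_n = 0.75 × 793 = 595 kN.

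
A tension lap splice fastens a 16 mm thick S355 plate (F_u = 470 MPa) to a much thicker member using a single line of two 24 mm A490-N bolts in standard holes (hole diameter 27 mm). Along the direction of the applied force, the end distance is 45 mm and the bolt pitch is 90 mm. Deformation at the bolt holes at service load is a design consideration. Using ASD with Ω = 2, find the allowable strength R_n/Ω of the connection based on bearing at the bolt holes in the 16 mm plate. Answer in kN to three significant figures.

359 kN

Per bolt r_n = 1.2 l_c t F_u ≤ 2.4 d t F_u; upper limit = 2.4 × 24 × 16 × 470 / 1000 = 433.2 kN.
Edge bolt: l_c = 45 − 27/2 = 31.5 mm → 1.2 × 31.5 × 16 × 470 / 1000 = 284.3 → r_n = 284.3 kN.
Interior bolts: l_c = 90 − 27 = 63 mm → 1.2 × 63 × 16 × 470 / 1000 = 568.5 → r_n = 433.2 kN.
R_n = 1 × 284.3 + 1 × 433.2 = 717.4 kN.
Allowable strength R_n/Ω = 717.4 / 2 = 359 kN.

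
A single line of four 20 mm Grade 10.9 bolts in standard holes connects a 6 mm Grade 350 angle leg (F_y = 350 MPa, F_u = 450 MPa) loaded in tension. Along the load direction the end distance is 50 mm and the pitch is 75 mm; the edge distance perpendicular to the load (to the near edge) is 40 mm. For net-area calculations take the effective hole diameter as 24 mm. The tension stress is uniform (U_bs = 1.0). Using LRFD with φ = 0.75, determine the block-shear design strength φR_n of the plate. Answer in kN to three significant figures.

289 kN

Shear plane L_v = 50 + 3·75 = 275 mm; A_gv = 275 × 6 = 1650 mm².
A_nv = (275 − 3.5·24) × 6 = 1146 mm².
A_nt = (40 − 0.5·24) × 6 = 168 mm².
0.6 F_u A_nv = 309.4 kN; 0.6 F_y A_gv = 346.5 kN → shear rupture governs the shear term.
R_n = 309.4 + 1.0 × 450 × 168 / 1000 = 385 kN.
Design strength φR_n = 0.75 × 385 = 289 kN.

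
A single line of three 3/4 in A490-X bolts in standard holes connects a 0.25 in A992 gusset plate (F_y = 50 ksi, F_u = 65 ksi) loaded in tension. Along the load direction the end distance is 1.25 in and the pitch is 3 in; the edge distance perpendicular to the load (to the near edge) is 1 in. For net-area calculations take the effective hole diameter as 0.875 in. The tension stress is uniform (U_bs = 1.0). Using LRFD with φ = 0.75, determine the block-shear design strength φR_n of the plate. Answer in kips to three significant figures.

43.9 kips

Shear plane L_v = 1.25 + 2·3 = 7.25 in; A_gv = 7.25 × 0.25 = 1.812 in².
A_nv = (7.25 − 2.5·0.875) × 0.25 = 1.266 in².
A_nt = (1 − 0.5·0.875) × 0.25 = 0.1406 in².
0.6 F_u A_nv = 49.36 kips; 0.6 F_y A_gv = 54.38 kips → shear rupture governs the shear term.
R_n = 49.36 + 1.0 × 65 × 0.1406 = 58.5 kips.
Design strength φR_n = 0.75 × 58.5 = 43.9 kips.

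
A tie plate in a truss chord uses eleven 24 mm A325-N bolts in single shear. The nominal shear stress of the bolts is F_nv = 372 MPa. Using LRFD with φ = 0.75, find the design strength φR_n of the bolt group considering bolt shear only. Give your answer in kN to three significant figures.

1390 kN

A_b = π × 24² / 4 = 452.4 mm².
R_n = F_nv · A_b · n · n_s = 372 × 452.4 × 11 × 1 / 1000 = 1851 kN.
Design strength φR_n = 0.75 × 1851 = 1390 kN.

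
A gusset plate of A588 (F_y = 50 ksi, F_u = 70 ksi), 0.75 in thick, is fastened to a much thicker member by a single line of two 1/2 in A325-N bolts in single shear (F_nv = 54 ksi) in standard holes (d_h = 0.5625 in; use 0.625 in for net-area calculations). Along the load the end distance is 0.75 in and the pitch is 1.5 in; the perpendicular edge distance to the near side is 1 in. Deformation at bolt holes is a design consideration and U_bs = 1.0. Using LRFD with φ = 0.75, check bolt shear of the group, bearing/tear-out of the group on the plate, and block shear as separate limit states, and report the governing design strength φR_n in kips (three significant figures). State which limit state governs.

Bolt shear: A_b = π·0.5²/4 = 0.1963 in²; R_n = 54 × 0.1963 × 2 × 1 = 21.21 kips → 0.75 × 21.21 = 15.9 kips.
Bearing: edge l_c = 0.4688, r_n = 29.53 kips; interior l_c = 0.9375, r_n = 59.06 kips; R_n = 29.53 + 1·59.06 = 88.59 kips → 66.4 kips.
Block shear: A_gv = 1.688, A_nv = 0.9844, A_nt = 0.5156 in²; R_n = min(0.6F_uA_nv, 0.6F_yA_gv) + U_bs·F_u·A_nt = 77.44 kips → 58.1 kips.
Bolt shear governs: 15.9 kips.

15.9 kips (bolt shear governs)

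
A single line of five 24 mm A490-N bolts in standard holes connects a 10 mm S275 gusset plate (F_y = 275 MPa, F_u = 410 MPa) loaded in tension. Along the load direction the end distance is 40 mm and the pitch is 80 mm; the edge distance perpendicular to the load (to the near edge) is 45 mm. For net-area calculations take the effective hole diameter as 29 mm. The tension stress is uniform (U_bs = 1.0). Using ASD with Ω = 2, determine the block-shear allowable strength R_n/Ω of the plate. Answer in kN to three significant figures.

Shear plane L_v = 40 + 4·80 = 360 mm; A_gv = 360 × 10 = 3600 mm².
A_nv = (360 − 4.5·29) × 10 = 2295 mm².
A_nt = (45 − 0.5·29) × 10 = 305 mm².
0.6 F_u A_nv = 564.6 kN; 0.6 F_y A_gv = 594 kN → shear rupture governs the shear term.
R_n = 564.6 + 1.0 × 410 × 305 / 1000 = 689.6 kN.
Allowable strength R_n/Ω = 689.6 / 2 = 345 kN.

345 kN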